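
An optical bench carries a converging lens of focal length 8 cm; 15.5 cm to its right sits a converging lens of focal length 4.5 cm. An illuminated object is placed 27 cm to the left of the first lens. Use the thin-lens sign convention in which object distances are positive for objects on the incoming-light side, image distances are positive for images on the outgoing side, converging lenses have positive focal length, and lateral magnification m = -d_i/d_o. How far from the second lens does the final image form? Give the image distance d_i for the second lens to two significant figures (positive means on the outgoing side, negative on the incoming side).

-50 cm

Applying the thin-lens equation to the first lens, 1/8 = 1/27 + 1/d_i1, which gives d_i1 = 11.368 cm.
The intermediate image is 11.368 cm to the right of lens 1, so d_o2 = L - d_i1 = 15.5 - 11.368 = 4.132 cm.
Applying the thin-lens equation again with f_2 = 4.5 cm and d_o2 = 4.132 cm gives d_i2 = -50.464 cm.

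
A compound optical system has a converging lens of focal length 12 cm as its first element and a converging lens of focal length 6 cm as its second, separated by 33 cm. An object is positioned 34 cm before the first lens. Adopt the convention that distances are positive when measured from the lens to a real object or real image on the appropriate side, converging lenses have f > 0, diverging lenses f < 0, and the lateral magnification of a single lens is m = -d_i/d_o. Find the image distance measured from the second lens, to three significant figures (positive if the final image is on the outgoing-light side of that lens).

First lens: d_i1 = 1/(1/12 - 1/34) = 18.545 cm.
Object distance for lens 2: d_o2 = 33 - 18.545 = 14.455 cm.
Second lens: d_i2 = 1/(1/6 - 1/(14.455)) = 10.258 cm.

10.3 cm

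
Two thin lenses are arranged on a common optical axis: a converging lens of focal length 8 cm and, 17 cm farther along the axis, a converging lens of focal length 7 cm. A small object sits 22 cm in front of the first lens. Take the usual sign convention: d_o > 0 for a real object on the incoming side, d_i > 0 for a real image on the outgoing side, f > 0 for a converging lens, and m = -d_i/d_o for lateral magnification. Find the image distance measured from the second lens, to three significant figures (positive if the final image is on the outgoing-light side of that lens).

First lens: d_i1 = 1/(1/8 - 1/22) = 12.571 cm.
The intermediate image is 12.571 cm to the right of lens 1, so d_o2 = L - d_i1 = 17 - 12.571 = 4.429 cm.
Second lens: d_i2 = 1/(1/7 - 1/(4.429)) = -12.056 cm.

-12.1 cm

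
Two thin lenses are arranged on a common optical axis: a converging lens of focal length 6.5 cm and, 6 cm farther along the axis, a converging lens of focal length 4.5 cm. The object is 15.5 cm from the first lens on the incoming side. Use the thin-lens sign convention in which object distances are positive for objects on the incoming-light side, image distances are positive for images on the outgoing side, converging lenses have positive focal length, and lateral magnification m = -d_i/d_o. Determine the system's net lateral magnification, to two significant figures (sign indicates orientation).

-0.34

Lens 1: 1/d_i1 = 1/f_1 - 1/d_o1 = 1/6.5 - 1/15.5 = 0.08933 cm^-1, so d_i1 = 11.194 cm.
m_1 = -(11.194)/15.5 = -0.7222.
Since 11.194 cm > 6 cm, the first image lies past the second lens and serves as a virtual object: d_o2 = L - d_i1 = -5.194 cm.
Lens 2: 1/d_i2 = 1/f_2 - 1/d_o2 = 1/4.5 - 1/(-5.194) = 0.41474 cm^-1, so d_i2 = 2.411 cm.
m_2 = -(2.411)/(-5.194) = 0.4642.
The system's lateral magnification is m_1 m_2 = (-0.7222)(0.4642) = -0.3352.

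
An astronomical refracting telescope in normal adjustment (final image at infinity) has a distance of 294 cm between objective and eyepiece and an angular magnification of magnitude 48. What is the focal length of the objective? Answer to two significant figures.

290 cm

In normal adjustment the tube length equals f_obj + f_eye and |M| = f_obj/f_eye.
So f_obj = 48 f_eye and 48 f_eye + f_eye = 294 cm, giving f_eye = 294/49 = 6.000 cm and f_obj = 288.000 cm.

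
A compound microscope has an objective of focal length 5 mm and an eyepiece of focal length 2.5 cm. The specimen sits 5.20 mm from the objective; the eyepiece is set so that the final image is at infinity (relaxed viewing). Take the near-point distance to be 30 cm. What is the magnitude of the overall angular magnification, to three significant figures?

300

Convert to cm: f_obj = 5 mm = 0.5 cm; d_o = 5.20 mm = 0.52 cm.
Objective: 1/d_i = 1/f_obj - 1/d_o = 1/0.5 - 1/0.52 = 0.07692 cm^-1, so d_i = 13.000 cm.
m_obj = -d_i/d_o = -13.000/0.52 = -25.000.
Eyepiece angular magnification (image at infinity): M_eye = D/f_e = 30/2.5 = 12.000.
Overall M = m_obj x M_eye = (-25.000)(12.000) = -300.00.
|M| = 300.00.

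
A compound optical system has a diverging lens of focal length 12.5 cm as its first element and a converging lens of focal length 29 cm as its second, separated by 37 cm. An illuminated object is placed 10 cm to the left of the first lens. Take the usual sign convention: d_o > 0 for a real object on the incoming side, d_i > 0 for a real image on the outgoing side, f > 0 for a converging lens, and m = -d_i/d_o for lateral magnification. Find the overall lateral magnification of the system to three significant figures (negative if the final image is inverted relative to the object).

Lens 1: 1/d_i1 = 1/f_1 - 1/d_o1 = 1/(-12.5) - 1/10 = -0.18000 cm^-1, so d_i1 = -5.556 cm.
m_1 = -(-5.556)/10 = 0.5556.
With d_i1 < 0 the first image is virtual and lies on the object side; the object distance for lens 2 is d_o2 = 37 - (-5.556) = 42.556 cm.
Lens 2: 1/d_i2 = 1/f_2 - 1/d_o2 = 1/29 - 1/(42.556) = 0.01098 cm^-1, so d_i2 = 91.041 cm.
m_2 = -(91.041)/(42.556) = -2.1393.
Total m = m_1 x m_2 = (0.5556)(-2.1393) = -1.1885.

-1.19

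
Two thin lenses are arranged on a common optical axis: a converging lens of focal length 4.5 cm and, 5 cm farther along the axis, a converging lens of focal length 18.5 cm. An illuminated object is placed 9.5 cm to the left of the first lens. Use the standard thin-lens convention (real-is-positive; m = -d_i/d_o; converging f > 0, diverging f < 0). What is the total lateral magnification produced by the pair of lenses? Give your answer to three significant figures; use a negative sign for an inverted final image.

First lens: d_i1 = 1/(1/4.5 - 1/9.5) = 8.550 cm.
m_1 = -(8.550)/9.5 = -0.9000.
Since 8.550 cm > 5 cm, the first image lies past the second lens and serves as a virtual object: d_o2 = L - d_i1 = -3.550 cm.
Second lens: d_i2 = 1/(1/18.5 - 1/(-3.550)) = 2.978 cm.
m_2 = -(2.978)/(-3.550) = 0.8390.
The system's lateral magnification is m_1 m_2 = (-0.9000)(0.8390) = -0.7551.

-0.755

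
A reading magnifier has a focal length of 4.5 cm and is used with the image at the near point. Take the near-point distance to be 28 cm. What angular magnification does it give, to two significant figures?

7.2

M = 1 + D/f = 1 + 28/4.5 = 7.222.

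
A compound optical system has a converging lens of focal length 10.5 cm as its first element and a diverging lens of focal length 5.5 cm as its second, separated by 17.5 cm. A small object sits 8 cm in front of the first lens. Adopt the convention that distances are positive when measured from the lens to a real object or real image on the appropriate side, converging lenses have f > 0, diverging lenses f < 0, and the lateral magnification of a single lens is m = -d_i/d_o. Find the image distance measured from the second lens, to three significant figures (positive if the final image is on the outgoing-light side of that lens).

-4.97 cm

Applying the thin-lens equation to the first lens, 1/10.5 = 1/8 + 1/d_i1, which gives d_i1 = -33.600 cm.
With d_i1 < 0 the first image is virtual and lies on the object side; the object distance for lens 2 is d_o2 = 17.5 - (-33.600) = 51.100 cm.
Applying the thin-lens equation again with f_2 = -5.5 cm and d_o2 = 51.100 cm gives d_i2 = -4.966 cm.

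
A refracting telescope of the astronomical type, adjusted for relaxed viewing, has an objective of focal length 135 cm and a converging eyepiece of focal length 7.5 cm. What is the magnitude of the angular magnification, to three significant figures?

|M| = f_obj/|f_eye| = 135/7.5 = 18.000.

18.0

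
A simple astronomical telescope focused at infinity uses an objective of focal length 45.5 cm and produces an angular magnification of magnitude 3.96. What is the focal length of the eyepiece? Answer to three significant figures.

|M| = f_obj/f_eye, so f_eye = f_obj/|M| = 45.5/3.96 = 11.490 cm.

11.5 cm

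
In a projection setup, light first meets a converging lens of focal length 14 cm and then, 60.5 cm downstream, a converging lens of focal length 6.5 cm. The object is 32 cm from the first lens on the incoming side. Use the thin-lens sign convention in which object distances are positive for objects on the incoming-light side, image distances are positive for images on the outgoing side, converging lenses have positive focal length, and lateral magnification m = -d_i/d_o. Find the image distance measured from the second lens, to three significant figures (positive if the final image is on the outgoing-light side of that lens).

First lens: d_i1 = 1/(1/14 - 1/32) = 24.889 cm.
Object distance for lens 2: d_o2 = 60.5 - 24.889 = 35.611 cm.
Second lens: d_i2 = 1/(1/6.5 - 1/(35.611)) = 7.951 cm.

7.95 cm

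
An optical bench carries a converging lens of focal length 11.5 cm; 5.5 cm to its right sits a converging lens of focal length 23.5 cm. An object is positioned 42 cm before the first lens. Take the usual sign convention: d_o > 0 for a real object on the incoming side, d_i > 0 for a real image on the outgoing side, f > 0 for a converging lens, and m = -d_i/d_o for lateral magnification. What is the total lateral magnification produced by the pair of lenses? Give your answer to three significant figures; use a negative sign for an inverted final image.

-0.262

First lens: d_i1 = 1/(1/11.5 - 1/42) = 15.836 cm.
m_1 = -(15.836)/42 = -0.3770.
Since 15.836 cm > 5.5 cm, the first image lies past the second lens and serves as a virtual object: d_o2 = L - d_i1 = -10.336 cm.
Second lens: d_i2 = 1/(1/23.5 - 1/(-10.336)) = 7.179 cm.
m_2 = -(7.179)/(-10.336) = 0.6945.
Total m = m_1 x m_2 = (-0.3770)(0.6945) = -0.2619.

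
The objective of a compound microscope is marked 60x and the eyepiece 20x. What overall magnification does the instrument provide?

The overall magnification of a compound microscope is the product of the objective and eyepiece magnifications:
M = M_obj x M_eye = 60 x 20 = 1200.

1200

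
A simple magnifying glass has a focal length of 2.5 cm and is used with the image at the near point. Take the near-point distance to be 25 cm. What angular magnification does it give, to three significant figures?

11.0

M = 1 + D/f = 1 + 25/2.5 = 11.000.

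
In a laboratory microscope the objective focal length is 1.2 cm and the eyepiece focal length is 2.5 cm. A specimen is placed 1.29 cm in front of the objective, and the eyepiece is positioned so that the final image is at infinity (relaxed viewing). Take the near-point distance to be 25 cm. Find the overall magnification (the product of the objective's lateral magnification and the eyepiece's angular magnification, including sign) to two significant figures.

-130

Objective: 1/d_i = 1/f_obj - 1/d_o = 1/1.2 - 1/1.29 = 0.05814 cm^-1, so d_i = 17.200 cm.
m_obj = -d_i/d_o = -17.200/1.29 = -13.333.
Eyepiece angular magnification (image at infinity): M_eye = D/f_e = 25/2.5 = 10.000.
Overall M = m_obj x M_eye = (-13.333)(10.000) = -133.33.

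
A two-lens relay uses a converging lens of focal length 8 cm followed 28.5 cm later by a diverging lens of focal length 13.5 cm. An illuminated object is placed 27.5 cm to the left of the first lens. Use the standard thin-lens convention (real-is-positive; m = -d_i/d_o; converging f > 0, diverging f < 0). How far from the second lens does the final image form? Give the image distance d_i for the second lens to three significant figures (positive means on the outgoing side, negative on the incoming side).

First lens: d_i1 = 1/(1/8 - 1/27.5) = 11.282 cm.
The intermediate image is 11.282 cm to the right of lens 1, so d_o2 = L - d_i1 = 28.5 - 11.282 = 17.218 cm.
Second lens: d_i2 = 1/(1/(-13.5) - 1/(17.218)) = -7.567 cm.

-7.57 cm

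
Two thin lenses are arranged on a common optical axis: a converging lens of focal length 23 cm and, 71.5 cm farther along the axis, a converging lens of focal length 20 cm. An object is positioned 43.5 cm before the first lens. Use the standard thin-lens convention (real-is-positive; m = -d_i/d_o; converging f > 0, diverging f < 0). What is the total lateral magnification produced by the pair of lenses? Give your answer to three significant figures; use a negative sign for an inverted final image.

8.33

Applying the thin-lens equation to the first lens, 1/23 = 1/43.5 + 1/d_i1, which gives d_i1 = 48.805 cm.
Its lateral magnification is m_1 = -d_i1/d_o1 = -(48.805)/43.5 = -1.1220.
Object distance for lens 2: d_o2 = 71.5 - 48.805 = 22.695 cm.
Applying the thin-lens equation again with f_2 = 20 cm and d_o2 = 22.695 cm gives d_i2 = 168.416 cm.
m_2 = -(168.416)/(22.695) = -7.4208.
The system's lateral magnification is m_1 m_2 = (-1.1220)(-7.4208) = 8.3258.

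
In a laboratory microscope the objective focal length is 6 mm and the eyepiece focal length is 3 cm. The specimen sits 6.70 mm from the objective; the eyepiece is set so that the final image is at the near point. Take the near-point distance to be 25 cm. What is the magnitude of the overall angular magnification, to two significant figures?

80

Convert to cm: f_obj = 6 mm = 0.6 cm; d_o = 6.70 mm = 0.67 cm.
Objective: 1/d_i = 1/f_obj - 1/d_o = 1/0.6 - 1/0.67 = 0.17413 cm^-1, so d_i = 5.743 cm.
m_obj = -d_i/d_o = -5.743/0.67 = -8.571.
Eyepiece angular magnification (image at near point): M_eye = 1 + D/f_e = 1 + 25/3 = 9.333.
Overall M = m_obj x M_eye = (-8.571)(9.333) = -80.00.
|M| = 80.00.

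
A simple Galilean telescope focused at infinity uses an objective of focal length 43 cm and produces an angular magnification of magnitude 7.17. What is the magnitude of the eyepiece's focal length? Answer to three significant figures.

|M| = f_obj/|f_eye|, so |f_eye| = f_obj/|M| = 43/7.17 = 5.997 cm.
(The eyepiece is diverging, so its signed focal length is -5.997 cm.)

6.00 cm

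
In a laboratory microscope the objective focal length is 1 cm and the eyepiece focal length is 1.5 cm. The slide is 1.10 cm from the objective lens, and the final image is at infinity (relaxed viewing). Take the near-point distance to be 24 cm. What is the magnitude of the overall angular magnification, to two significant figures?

160

Objective: 1/d_i = 1/f_obj - 1/d_o = 1/1 - 1/1.10 = 0.09091 cm^-1, so d_i = 11.000 cm.
m_obj = -d_i/d_o = -11.000/1.10 = -10.000.
Eyepiece angular magnification (image at infinity): M_eye = D/f_e = 24/1.5 = 16.000.
Overall M = m_obj x M_eye = (-10.000)(16.000) = -160.00.
|M| = 160.00.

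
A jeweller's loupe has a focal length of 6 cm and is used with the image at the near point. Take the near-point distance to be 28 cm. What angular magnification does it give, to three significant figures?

5.67

M = 1 + D/f = 1 + 28/6 = 5.667.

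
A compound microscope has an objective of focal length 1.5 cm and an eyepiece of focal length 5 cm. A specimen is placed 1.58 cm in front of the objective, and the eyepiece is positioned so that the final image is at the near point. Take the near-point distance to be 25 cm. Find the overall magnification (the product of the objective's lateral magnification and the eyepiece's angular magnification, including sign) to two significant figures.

-110

Objective: 1/d_i = 1/f_obj - 1/d_o = 1/1.5 - 1/1.58 = 0.03376 cm^-1, so d_i = 29.625 cm.
m_obj = -d_i/d_o = -29.625/1.58 = -18.750.
Eyepiece angular magnification (image at near point): M_eye = 1 + D/f_e = 1 + 25/5 = 6.000.
Overall M = m_obj x M_eye = (-18.750)(6.000) = -112.50.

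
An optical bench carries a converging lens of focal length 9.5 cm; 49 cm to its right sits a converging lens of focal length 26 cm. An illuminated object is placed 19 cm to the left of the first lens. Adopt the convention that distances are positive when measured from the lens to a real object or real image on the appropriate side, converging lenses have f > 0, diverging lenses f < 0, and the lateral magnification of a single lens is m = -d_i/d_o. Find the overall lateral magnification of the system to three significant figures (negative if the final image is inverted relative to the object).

Applying the thin-lens equation to the first lens, 1/9.5 = 1/19 + 1/d_i1, which gives d_i1 = 19.000 cm.
Its lateral magnification is m_1 = -d_i1/d_o1 = -(19.000)/19 = -1.0000.
Object distance for lens 2: d_o2 = 49 - 19.000 = 30.000 cm.
Applying the thin-lens equation again with f_2 = 26 cm and d_o2 = 30.000 cm gives d_i2 = 195.000 cm.
m_2 = -(195.000)/(30.000) = -6.5000.
Overall magnification: m = m_1 m_2 = 6.5000.

6.50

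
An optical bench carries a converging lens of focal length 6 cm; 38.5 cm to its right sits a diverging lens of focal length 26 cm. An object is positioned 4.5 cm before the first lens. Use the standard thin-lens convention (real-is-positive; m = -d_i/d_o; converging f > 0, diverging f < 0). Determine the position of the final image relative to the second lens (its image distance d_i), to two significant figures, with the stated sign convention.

-18 cm

First lens: d_i1 = 1/(1/6 - 1/4.5) = -18.000 cm.
With d_i1 < 0 the first image is virtual and lies on the object side; the object distance for lens 2 is d_o2 = 38.5 - (-18.000) = 56.500 cm.
Second lens: d_i2 = 1/(1/(-26) - 1/(56.500)) = -17.806 cm.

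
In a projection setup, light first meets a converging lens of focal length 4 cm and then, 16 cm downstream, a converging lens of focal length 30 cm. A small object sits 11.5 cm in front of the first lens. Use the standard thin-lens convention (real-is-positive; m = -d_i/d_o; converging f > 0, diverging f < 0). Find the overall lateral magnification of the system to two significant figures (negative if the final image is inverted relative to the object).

Lens 1: 1/d_i1 = 1/f_1 - 1/d_o1 = 1/4 - 1/11.5 = 0.16304 cm^-1, so d_i1 = 6.133 cm.
m_1 = -(6.133)/11.5 = -0.5333.
That image sits 9.867 cm in front of the second lens, so d_o2 = 9.867 cm.
Lens 2: 1/d_i2 = 1/f_2 - 1/d_o2 = 1/30 - 1/(9.867) = -0.06802 cm^-1, so d_i2 = -14.702 cm.
m_2 = -(-14.702)/(9.867) = 1.4901.
The system's lateral magnification is m_1 m_2 = (-0.5333)(1.4901) = -0.7947.

-0.79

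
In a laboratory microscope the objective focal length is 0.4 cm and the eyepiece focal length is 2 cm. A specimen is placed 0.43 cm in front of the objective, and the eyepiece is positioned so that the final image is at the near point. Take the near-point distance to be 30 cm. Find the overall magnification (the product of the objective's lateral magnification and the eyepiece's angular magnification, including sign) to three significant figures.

Objective: 1/d_i = 1/f_obj - 1/d_o = 1/0.4 - 1/0.43 = 0.17442 cm^-1, so d_i = 5.733 cm.
m_obj = -d_i/d_o = -5.733/0.43 = -13.333.
Eyepiece angular magnification (image at near point): M_eye = 1 + D/f_e = 1 + 30/2 = 16.000.
Overall M = m_obj x M_eye = (-13.333)(16.000) = -213.33.

-213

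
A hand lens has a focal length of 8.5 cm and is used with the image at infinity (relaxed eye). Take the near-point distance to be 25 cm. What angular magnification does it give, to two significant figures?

M = D/f = 25/8.5 = 2.941.

2.9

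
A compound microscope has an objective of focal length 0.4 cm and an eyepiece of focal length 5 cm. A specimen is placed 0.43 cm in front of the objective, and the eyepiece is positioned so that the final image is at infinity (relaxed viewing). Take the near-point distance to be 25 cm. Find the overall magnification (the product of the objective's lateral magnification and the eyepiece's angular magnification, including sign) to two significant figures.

Objective: 1/d_i = 1/f_obj - 1/d_o = 1/0.4 - 1/0.43 = 0.17442 cm^-1, so d_i = 5.733 cm.
m_obj = -d_i/d_o = -5.733/0.43 = -13.333.
Eyepiece angular magnification (image at infinity): M_eye = D/f_e = 25/5 = 5.000.
Overall M = m_obj x M_eye = (-13.333)(5.000) = -66.67.

-67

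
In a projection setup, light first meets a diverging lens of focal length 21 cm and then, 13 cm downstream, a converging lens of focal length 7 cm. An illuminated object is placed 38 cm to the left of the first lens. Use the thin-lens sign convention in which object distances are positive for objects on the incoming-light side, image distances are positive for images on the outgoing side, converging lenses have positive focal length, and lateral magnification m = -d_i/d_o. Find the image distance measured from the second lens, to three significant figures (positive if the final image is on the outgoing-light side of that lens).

9.51 cm

First lens: d_i1 = 1/(1/(-21) - 1/38) = -13.525 cm.
With d_i1 < 0 the first image is virtual and lies on the object side; the object distance for lens 2 is d_o2 = 13 - (-13.525) = 26.525 cm.
Second lens: d_i2 = 1/(1/7 - 1/(26.525)) = 9.510 cm.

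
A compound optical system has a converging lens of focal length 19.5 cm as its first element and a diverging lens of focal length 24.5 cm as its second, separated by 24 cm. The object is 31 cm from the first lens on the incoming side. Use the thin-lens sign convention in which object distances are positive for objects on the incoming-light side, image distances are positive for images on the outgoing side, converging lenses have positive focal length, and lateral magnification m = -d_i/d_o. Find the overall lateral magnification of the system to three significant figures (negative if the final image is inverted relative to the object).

Lens 1: 1/d_i1 = 1/f_1 - 1/d_o1 = 1/19.5 - 1/31 = 0.01902 cm^-1, so d_i1 = 52.565 cm.
m_1 = -(52.565)/31 = -1.6957.
This image would form 52.565 cm past lens 1, i.e. 28.565 cm beyond lens 2, so it is a virtual object for lens 2: d_o2 = 24 - 52.565 = -28.565 cm.
Lens 2: 1/d_i2 = 1/f_2 - 1/d_o2 = 1/(-24.5) - 1/(-28.565) = -0.00581 cm^-1, so d_i2 = -172.155 cm.
m_2 = -(-172.155)/(-28.565) = -6.0267.
Total m = m_1 x m_2 = (-1.6957)(-6.0267) = 10.2193.

10.2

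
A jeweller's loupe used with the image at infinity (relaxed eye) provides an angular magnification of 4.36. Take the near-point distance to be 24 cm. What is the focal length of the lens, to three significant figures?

5.50 cm

For the image at infinity, M = D/f.
f = D/M = 24/4.36 = 5.505 cm.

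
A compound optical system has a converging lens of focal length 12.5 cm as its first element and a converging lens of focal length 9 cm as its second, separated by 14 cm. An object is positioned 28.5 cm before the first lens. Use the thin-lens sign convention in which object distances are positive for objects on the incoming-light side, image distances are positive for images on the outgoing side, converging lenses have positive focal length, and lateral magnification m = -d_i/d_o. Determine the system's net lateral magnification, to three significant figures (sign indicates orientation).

Lens 1: 1/d_i1 = 1/f_1 - 1/d_o1 = 1/12.5 - 1/28.5 = 0.04491 cm^-1, so d_i1 = 22.266 cm.
m_1 = -(22.266)/28.5 = -0.7812.
This image would form 22.266 cm past lens 1, i.e. 8.266 cm beyond lens 2, so it is a virtual object for lens 2: d_o2 = 14 - 22.266 = -8.266 cm.
Lens 2: 1/d_i2 = 1/f_2 - 1/d_o2 = 1/9 - 1/(-8.266) = 0.23209 cm^-1, so d_i2 = 4.309 cm.
m_2 = -(4.309)/(-8.266) = 0.5213.
Overall magnification: m = m_1 m_2 = -0.4072.

-0.407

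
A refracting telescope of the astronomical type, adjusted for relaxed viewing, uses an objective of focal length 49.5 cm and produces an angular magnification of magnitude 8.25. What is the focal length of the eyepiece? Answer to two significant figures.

|M| = f_obj/f_eye, so f_eye = f_obj/|M| = 49.5/8.25 = 6.000 cm.

6.0 cm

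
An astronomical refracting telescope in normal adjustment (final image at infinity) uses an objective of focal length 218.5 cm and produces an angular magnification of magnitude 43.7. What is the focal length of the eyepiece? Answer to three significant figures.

|M| = f_obj/f_eye, so f_eye = f_obj/|M| = 218.5/43.7 = 5.000 cm.

5.00 cm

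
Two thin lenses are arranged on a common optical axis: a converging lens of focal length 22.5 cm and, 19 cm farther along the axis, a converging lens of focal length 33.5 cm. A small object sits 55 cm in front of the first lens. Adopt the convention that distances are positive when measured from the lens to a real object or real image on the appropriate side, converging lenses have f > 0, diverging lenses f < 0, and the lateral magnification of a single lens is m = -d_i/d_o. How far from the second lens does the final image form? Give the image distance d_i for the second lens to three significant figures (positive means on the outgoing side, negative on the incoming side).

12.2 cm

Applying the thin-lens equation to the first lens, 1/22.5 = 1/55 + 1/d_i1, which gives d_i1 = 38.077 cm.
This image would form 38.077 cm past lens 1, i.e. 19.077 cm beyond lens 2, so it is a virtual object for lens 2: d_o2 = 19 - 38.077 = -19.077 cm.
Applying the thin-lens equation again with f_2 = 33.5 cm and d_o2 = -19.077 cm gives d_i2 = 12.155 cm.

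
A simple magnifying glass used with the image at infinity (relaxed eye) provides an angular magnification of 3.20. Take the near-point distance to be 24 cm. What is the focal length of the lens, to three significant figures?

For the image at infinity, M = D/f.
f = D/M = 24/3.2 = 7.500 cm.

7.50 cm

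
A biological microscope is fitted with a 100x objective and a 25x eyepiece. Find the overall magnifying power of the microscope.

2500

The overall magnification of a compound microscope is the product of the objective and eyepiece magnifications:
M = M_obj x M_eye = 100 x 25 = 2500.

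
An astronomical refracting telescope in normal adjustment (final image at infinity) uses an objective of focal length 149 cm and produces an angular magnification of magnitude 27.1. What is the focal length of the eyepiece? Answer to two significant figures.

|M| = f_obj/f_eye, so f_eye = f_obj/|M| = 149/27.1 = 5.498 cm.

5.5 cm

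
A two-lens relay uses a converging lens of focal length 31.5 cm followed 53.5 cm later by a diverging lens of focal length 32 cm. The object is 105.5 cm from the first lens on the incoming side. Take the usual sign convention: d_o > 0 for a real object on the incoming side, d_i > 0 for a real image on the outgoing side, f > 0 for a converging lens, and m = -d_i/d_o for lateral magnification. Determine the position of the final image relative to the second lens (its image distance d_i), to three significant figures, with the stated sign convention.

Lens 1: 1/d_i1 = 1/f_1 - 1/d_o1 = 1/31.5 - 1/105.5 = 0.02227 cm^-1, so d_i1 = 44.909 cm.
Object distance for lens 2: d_o2 = 53.5 - 44.909 = 8.591 cm.
Lens 2: 1/d_i2 = 1/f_2 - 1/d_o2 = 1/(-32) - 1/(8.591) = -0.14765 cm^-1, so d_i2 = -6.773 cm.

-6.77 cm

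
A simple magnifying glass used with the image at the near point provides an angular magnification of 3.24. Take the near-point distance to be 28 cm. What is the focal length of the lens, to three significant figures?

12.5 cm

For the image at the near point, M = 1 + D/f.
f = D/(M - 1) = 28/(3.24 - 1) = 12.500 cm.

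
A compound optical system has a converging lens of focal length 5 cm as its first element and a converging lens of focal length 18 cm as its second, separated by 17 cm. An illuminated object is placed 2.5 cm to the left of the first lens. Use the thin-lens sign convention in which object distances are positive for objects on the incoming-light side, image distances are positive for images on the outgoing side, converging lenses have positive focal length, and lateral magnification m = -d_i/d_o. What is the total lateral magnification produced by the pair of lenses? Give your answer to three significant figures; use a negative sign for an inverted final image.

-9.00

Applying the thin-lens equation to the first lens, 1/5 = 1/2.5 + 1/d_i1, which gives d_i1 = -5.000 cm.
Its lateral magnification is m_1 = -d_i1/d_o1 = -(-5.000)/2.5 = 2.0000.
The intermediate image is virtual, 5.000 cm to the left of lens 1, so d_o2 = L - d_i1 = 17 - (-5.000) = 22.000 cm.
Applying the thin-lens equation again with f_2 = 18 cm and d_o2 = 22.000 cm gives d_i2 = 99.000 cm.
m_2 = -(99.000)/(22.000) = -4.5000.
Overall magnification: m = m_1 m_2 = -9.0000.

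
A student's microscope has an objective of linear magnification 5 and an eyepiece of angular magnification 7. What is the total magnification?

The overall magnification of a compound microscope is the product of the objective and eyepiece magnifications:
M = M_obj x M_eye = 5 x 7 = 35.

35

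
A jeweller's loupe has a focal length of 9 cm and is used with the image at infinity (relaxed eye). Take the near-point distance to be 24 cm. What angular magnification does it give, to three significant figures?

M = D/f = 24/9 = 2.667.

2.67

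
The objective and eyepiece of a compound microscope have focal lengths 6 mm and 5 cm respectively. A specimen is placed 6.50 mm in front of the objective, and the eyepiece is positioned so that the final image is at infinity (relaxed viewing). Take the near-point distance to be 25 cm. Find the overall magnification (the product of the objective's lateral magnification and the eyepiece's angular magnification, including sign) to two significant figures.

Convert to cm: f_obj = 6 mm = 0.6 cm; d_o = 6.50 mm = 0.65 cm.
Objective: 1/d_i = 1/f_obj - 1/d_o = 1/0.6 - 1/0.65 = 0.12821 cm^-1, so d_i = 7.800 cm.
m_obj = -d_i/d_o = -7.800/0.65 = -12.000.
Eyepiece angular magnification (image at infinity): M_eye = D/f_e = 25/5 = 5.000.
Overall M = m_obj x M_eye = (-12.000)(5.000) = -60.00.

-60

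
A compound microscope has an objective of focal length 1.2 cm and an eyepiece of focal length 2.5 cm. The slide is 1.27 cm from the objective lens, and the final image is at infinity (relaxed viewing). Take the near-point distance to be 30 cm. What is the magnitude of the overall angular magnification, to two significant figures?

Objective: 1/d_i = 1/f_obj - 1/d_o = 1/1.2 - 1/1.27 = 0.04593 cm^-1, so d_i = 21.771 cm.
m_obj = -d_i/d_o = -21.771/1.27 = -17.143.
Eyepiece angular magnification (image at infinity): M_eye = D/f_e = 30/2.5 = 12.000.
Overall M = m_obj x M_eye = (-17.143)(12.000) = -205.71.
|M| = 205.71.

210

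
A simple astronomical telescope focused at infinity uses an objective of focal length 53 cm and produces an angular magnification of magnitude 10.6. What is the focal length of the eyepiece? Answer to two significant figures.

|M| = f_obj/f_eye, so f_eye = f_obj/|M| = 53/10.6 = 5.000 cm.

5.0 cm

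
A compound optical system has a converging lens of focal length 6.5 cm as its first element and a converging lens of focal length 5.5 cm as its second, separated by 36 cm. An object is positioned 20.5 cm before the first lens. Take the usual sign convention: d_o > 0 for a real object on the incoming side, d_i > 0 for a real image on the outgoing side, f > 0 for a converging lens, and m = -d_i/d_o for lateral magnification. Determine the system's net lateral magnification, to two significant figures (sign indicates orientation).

0.12

First lens: d_i1 = 1/(1/6.5 - 1/20.5) = 9.518 cm.
m_1 = -(9.518)/20.5 = -0.4643.
Object distance for lens 2: d_o2 = 36 - 9.518 = 26.482 cm.
Second lens: d_i2 = 1/(1/5.5 - 1/(26.482)) = 6.942 cm.
m_2 = -(6.942)/(26.482) = -0.2621.
Overall magnification: m = m_1 m_2 = 0.1217.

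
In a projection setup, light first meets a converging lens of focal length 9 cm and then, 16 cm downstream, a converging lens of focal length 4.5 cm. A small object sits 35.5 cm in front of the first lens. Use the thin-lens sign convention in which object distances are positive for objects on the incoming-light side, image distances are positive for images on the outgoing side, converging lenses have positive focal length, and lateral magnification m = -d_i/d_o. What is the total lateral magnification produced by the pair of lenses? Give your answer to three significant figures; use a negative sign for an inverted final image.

-2.75

Lens 1: 1/d_i1 = 1/f_1 - 1/d_o1 = 1/9 - 1/35.5 = 0.08294 cm^-1, so d_i1 = 12.057 cm.
m_1 = -(12.057)/35.5 = -0.3396.
Object distance for lens 2: d_o2 = 16 - 12.057 = 3.943 cm.
Lens 2: 1/d_i2 = 1/f_2 - 1/d_o2 = 1/4.5 - 1/(3.943) = -0.03137 cm^-1, so d_i2 = -31.881 cm.
m_2 = -(-31.881)/(3.943) = 8.0847.
Total m = m_1 x m_2 = (-0.3396)(8.0847) = -2.7458.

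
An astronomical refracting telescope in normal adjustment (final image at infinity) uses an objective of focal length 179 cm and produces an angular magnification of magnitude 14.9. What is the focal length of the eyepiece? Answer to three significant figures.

12.0 cm

|M| = f_obj/f_eye, so f_eye = f_obj/|M| = 179/14.9 = 12.013 cm.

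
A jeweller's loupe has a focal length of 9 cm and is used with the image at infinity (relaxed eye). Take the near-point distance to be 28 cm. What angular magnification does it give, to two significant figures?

M = D/f = 28/9 = 3.111.

3.1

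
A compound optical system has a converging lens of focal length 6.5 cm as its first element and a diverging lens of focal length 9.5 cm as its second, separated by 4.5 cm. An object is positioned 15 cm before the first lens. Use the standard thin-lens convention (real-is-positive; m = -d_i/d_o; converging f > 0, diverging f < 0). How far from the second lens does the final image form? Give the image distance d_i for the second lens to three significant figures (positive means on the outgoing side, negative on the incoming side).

Lens 1: 1/d_i1 = 1/f_1 - 1/d_o1 = 1/6.5 - 1/15 = 0.08718 cm^-1, so d_i1 = 11.471 cm.
This image would form 11.471 cm past lens 1, i.e. 6.971 cm beyond lens 2, so it is a virtual object for lens 2: d_o2 = 4.5 - 11.471 = -6.971 cm.
Lens 2: 1/d_i2 = 1/f_2 - 1/d_o2 = 1/(-9.5) - 1/(-6.971) = 0.03820 cm^-1, so d_i2 = 26.180 cm.

26.2 cm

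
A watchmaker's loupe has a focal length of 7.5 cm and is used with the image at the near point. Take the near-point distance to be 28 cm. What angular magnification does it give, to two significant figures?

M = 1 + D/f = 1 + 28/7.5 = 4.733.

4.7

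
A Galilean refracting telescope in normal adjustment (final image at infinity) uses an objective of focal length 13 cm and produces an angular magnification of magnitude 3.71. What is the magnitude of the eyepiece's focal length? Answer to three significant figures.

|M| = f_obj/|f_eye|, so |f_eye| = f_obj/|M| = 13/3.71 = 3.504 cm.
(The eyepiece is diverging, so its signed focal length is -3.504 cm.)

3.50 cm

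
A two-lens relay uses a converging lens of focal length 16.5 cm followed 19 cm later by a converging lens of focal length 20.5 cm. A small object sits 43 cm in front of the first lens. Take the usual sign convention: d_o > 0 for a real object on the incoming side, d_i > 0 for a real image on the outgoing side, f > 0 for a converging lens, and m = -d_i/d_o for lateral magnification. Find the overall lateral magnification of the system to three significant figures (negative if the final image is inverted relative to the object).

First lens: d_i1 = 1/(1/16.5 - 1/43) = 26.774 cm.
m_1 = -(26.774)/43 = -0.6226.
Since 26.774 cm > 19 cm, the first image lies past the second lens and serves as a virtual object: d_o2 = L - d_i1 = -7.774 cm.
Second lens: d_i2 = 1/(1/20.5 - 1/(-7.774)) = 5.636 cm.
m_2 = -(5.636)/(-7.774) = 0.7251.
Overall magnification: m = m_1 m_2 = -0.4515.

-0.451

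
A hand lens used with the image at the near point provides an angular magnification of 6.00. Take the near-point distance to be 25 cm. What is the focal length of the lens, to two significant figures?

5.0 cm

For the image at the near point, M = 1 + D/f.
f = D/(M - 1) = 25/(6.0 - 1) = 5.000 cm.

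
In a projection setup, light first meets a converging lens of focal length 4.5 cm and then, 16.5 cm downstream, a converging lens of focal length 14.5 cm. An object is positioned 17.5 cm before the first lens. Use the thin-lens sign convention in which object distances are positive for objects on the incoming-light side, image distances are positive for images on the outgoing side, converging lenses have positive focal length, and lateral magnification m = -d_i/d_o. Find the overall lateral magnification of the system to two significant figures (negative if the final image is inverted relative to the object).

-1.2

First lens: d_i1 = 1/(1/4.5 - 1/17.5) = 6.058 cm.
m_1 = -(6.058)/17.5 = -0.3462.
That image sits 10.442 cm in front of the second lens, so d_o2 = 10.442 cm.
Second lens: d_i2 = 1/(1/14.5 - 1/(10.442)) = -37.315 cm.
m_2 = -(-37.315)/(10.442) = 3.5735.
Overall magnification: m = m_1 m_2 = -1.2370.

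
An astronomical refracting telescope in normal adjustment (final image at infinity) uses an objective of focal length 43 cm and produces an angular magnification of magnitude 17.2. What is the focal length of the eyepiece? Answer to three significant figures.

2.50 cm

|M| = f_obj/f_eye, so f_eye = f_obj/|M| = 43/17.2 = 2.500 cm.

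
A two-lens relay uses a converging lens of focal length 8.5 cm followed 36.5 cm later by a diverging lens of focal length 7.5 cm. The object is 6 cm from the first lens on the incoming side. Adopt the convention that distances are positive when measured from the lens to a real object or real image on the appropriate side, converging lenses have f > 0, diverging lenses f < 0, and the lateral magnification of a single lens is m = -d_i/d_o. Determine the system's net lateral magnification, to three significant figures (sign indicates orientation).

0.396

Lens 1: 1/d_i1 = 1/f_1 - 1/d_o1 = 1/8.5 - 1/6 = -0.04902 cm^-1, so d_i1 = -20.400 cm.
m_1 = -(-20.400)/6 = 3.4000.
The intermediate image is virtual, 20.400 cm to the left of lens 1, so d_o2 = L - d_i1 = 36.5 - (-20.400) = 56.900 cm.
Lens 2: 1/d_i2 = 1/f_2 - 1/d_o2 = 1/(-7.5) - 1/(56.900) = -0.15091 cm^-1, so d_i2 = -6.627 cm.
m_2 = -(-6.627)/(56.900) = 0.1165.
Overall magnification: m = m_1 m_2 = 0.3960.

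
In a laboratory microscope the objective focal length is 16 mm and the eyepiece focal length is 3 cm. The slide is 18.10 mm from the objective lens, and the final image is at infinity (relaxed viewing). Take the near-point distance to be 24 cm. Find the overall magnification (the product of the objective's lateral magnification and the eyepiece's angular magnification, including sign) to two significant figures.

Convert to cm: f_obj = 16 mm = 1.6 cm; d_o = 18.10 mm = 1.81 cm.
Objective: 1/d_i = 1/f_obj - 1/d_o = 1/1.6 - 1/1.81 = 0.07251 cm^-1, so d_i = 13.790 cm.
m_obj = -d_i/d_o = -13.790/1.81 = -7.619.
Eyepiece angular magnification (image at infinity): M_eye = D/f_e = 24/3 = 8.000.
Overall M = m_obj x M_eye = (-7.619)(8.000) = -60.95.

-61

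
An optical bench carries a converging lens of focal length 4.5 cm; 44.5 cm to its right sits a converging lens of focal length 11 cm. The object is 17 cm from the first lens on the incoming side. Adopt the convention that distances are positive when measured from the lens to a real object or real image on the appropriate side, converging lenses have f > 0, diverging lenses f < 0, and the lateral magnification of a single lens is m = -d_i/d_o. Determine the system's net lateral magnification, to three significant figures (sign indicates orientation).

0.145

Applying the thin-lens equation to the first lens, 1/4.5 = 1/17 + 1/d_i1, which gives d_i1 = 6.120 cm.
Its lateral magnification is m_1 = -d_i1/d_o1 = -(6.120)/17 = -0.3600.
That image sits 38.380 cm in front of the second lens, so d_o2 = 38.380 cm.
Applying the thin-lens equation again with f_2 = 11 cm and d_o2 = 38.380 cm gives d_i2 = 15.419 cm.
m_2 = -(15.419)/(38.380) = -0.4018.
Total m = m_1 x m_2 = (-0.3600)(-0.4018) = 0.1446.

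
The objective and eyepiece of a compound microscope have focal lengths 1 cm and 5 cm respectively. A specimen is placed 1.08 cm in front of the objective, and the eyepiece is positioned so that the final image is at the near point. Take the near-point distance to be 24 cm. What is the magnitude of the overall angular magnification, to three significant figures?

Objective: 1/d_i = 1/f_obj - 1/d_o = 1/1 - 1/1.08 = 0.07407 cm^-1, so d_i = 13.500 cm.
m_obj = -d_i/d_o = -13.500/1.08 = -12.500.
Eyepiece angular magnification (image at near point): M_eye = 1 + D/f_e = 1 + 24/5 = 5.800.
Overall M = m_obj x M_eye = (-12.500)(5.800) = -72.50.
|M| = 72.50.

72.5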